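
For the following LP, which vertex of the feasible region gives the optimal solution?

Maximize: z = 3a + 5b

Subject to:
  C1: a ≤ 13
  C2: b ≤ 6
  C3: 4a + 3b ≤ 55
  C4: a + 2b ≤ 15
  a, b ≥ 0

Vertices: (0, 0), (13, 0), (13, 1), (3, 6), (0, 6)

Evaluate the objective at each vertex of the feasible region:
  z(0, 0) = 0
  z(13, 0) = 39
  z(13, 1) = 44  ←
  z(3, 6) = 39
  z(0, 6) = 30
The maximum is at a = 13, b = 1.

(13, 1)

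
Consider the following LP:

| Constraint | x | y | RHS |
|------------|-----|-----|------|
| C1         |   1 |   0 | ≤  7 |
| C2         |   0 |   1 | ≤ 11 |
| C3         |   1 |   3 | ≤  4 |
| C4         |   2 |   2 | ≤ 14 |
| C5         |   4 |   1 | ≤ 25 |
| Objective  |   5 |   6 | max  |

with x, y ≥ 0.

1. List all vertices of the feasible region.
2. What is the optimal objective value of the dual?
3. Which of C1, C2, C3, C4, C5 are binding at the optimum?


1. (0, 0), (4, 0), (0, 1.333)
2. 20
3. C3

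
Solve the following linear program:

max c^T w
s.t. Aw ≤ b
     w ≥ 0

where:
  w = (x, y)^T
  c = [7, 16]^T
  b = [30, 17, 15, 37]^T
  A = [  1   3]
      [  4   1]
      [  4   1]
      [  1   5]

Evaluate the objective at each vertex of the feasible region:
  z(0, 0) = 0
  z(3.75, 0) = 26.25
  z(2, 7) = 126  ←
  z(0, 7.4) = 118.4
The maximum is at x = 2, y = 7.

x = 2, y = 7, z = 126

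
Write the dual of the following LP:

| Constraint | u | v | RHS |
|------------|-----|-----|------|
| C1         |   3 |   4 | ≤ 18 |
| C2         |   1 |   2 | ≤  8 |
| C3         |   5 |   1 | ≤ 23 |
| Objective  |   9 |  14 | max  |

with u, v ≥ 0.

Primal max cᵀx s.t. Ax ≤ b, x ≥ 0  →  Dual min bᵀy s.t. Aᵀy ≥ c, y ≥ 0.

Minimize: z = 18y1 + 8y2 + 23y3

Subject to:
  3y1 + y2 + 5y3 ≥ 9
  4y1 + 2y2 + y3 ≥ 14
  y1, y2, y3 ≥ 0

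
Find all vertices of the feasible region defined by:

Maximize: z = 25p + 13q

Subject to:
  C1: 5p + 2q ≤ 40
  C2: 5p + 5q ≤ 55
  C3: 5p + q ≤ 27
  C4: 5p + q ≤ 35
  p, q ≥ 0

(0, 0), (5.4, 0), (4, 7), (0, 11)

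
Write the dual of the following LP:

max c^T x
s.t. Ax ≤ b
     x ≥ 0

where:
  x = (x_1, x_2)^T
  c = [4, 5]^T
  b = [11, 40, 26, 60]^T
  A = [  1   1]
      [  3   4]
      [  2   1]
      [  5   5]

Primal max cᵀx s.t. Ax ≤ b, x ≥ 0  →  Dual min bᵀy s.t. Aᵀy ≥ c, y ≥ 0.

Minimize: z = 11y1 + 40y2 + 26y3 + 60y4

Subject to:
  y1 + 3y2 + 2y3 + 5y4 ≥ 4
  y1 + 4y2 + y3 + 5y4 ≥ 5
  y1, y2, y3, y4 ≥ 0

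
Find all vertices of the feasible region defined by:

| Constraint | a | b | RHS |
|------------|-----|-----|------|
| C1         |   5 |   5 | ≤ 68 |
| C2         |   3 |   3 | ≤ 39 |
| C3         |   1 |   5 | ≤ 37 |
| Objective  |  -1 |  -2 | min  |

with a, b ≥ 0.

(0, 0), (13, 0), (7, 6), (0, 7.4)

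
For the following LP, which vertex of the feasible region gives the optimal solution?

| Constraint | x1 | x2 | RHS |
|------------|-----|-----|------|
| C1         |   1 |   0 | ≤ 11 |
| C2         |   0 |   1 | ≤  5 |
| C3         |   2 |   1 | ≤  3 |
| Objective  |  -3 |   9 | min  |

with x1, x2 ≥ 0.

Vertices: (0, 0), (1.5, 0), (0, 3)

Evaluate the objective at each vertex of the feasible region:
  z(0, 0) = 0
  z(1.5, 0) = -4.5  ←
  z(0, 3) = 27
The minimum is at x1 = 1.5, x2 = 0.

(1.5, 0)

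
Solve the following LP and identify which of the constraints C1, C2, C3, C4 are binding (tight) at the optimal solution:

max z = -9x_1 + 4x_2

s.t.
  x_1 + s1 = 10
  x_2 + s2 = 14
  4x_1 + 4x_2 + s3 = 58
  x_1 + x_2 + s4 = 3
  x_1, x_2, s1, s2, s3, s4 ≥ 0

At x_1 = 0, x_2 = 3, compute slack b - a·x for each constraint:
  C1: 10 − 0 = 10  (slack)
  C2: 14 − 3 = 11  (slack)
  C3: 58 − 12 = 46  (slack)
  C4: 3 − 3 = 0  (binding)

Optimal: x_1 = 0, x_2 = 3
Binding: C4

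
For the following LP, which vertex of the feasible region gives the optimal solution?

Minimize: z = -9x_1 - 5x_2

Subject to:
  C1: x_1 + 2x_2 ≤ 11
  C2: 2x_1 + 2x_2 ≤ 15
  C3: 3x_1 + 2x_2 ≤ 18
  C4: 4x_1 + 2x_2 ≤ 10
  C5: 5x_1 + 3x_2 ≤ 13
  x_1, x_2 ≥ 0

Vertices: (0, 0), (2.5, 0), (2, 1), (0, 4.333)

Evaluate the objective at each vertex of the feasible region:
  z(0, 0) = 0
  z(2.5, 0) = -22.5
  z(2, 1) = -23  ←
  z(0, 4.333) = -21.67
The minimum is at x_1 = 2, x_2 = 1.

(2, 1)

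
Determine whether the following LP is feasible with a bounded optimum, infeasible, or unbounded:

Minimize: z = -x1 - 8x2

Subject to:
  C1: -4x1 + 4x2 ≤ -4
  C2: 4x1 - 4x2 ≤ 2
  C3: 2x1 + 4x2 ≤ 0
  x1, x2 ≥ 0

Infeasible (no feasible solution exists)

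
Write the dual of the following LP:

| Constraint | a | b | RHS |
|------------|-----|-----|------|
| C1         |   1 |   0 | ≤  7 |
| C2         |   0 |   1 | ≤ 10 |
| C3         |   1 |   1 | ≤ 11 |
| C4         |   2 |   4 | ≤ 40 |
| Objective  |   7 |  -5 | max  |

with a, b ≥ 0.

Primal max cᵀx s.t. Ax ≤ b, x ≥ 0  →  Dual min bᵀy s.t. Aᵀy ≥ c, y ≥ 0.

Minimize: z = 7y1 + 10y2 + 11y3 + 40y4

Subject to:
  y1 + y3 + 2y4 ≥ 7
  y2 + y3 + 4y4 ≥ -5
  y1, y2, y3, y4 ≥ 0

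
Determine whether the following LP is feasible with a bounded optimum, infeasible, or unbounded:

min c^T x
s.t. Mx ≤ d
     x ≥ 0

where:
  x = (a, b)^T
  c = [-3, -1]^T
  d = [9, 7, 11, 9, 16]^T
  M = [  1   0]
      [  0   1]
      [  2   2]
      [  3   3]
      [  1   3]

Feasible with a bounded optimal solution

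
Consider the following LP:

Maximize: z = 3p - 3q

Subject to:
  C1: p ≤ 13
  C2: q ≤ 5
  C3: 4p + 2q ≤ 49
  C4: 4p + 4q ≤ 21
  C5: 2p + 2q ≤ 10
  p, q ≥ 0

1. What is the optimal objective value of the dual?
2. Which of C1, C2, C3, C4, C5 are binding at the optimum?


1. 15
2. C5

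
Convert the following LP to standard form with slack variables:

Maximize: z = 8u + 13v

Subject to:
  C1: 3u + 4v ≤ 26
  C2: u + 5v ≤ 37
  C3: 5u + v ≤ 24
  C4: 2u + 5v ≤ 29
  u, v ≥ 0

max z = 8u + 13v

s.t.
  3u + 4v + s1 = 26
  u + 5v + s2 = 37
  5u + v + s3 = 24
  2u + 5v + s4 = 29
  u, v, s1, s2, s3, s4 ≥ 0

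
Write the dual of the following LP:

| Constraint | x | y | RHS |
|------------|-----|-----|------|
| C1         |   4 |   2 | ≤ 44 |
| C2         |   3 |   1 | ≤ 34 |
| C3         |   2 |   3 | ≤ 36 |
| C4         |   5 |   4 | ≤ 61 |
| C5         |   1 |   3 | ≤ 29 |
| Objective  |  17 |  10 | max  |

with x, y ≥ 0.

Primal max cᵀx s.t. Ax ≤ b, x ≥ 0  →  Dual min bᵀy s.t. Aᵀy ≥ c, y ≥ 0.

Minimize: z = 44y1 + 34y2 + 36y3 + 61y4 + 29y5

Subject to:
  4y1 + 3y2 + 2y3 + 5y4 + y5 ≥ 17
  2y1 + y2 + 3y3 + 4y4 + 3y5 ≥ 10
  y1, y2, y3, y4, y5 ≥ 0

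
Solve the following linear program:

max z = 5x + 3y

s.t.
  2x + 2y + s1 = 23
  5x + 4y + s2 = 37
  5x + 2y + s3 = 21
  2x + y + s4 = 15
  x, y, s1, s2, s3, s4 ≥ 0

Evaluate the objective at each vertex of the feasible region:
  z(0, 0) = 0
  z(4.2, 0) = 21
  z(1, 8) = 29  ←
  z(0, 9.25) = 27.75
The maximum is at x = 1, y = 8.

x = 1, y = 8, z = 29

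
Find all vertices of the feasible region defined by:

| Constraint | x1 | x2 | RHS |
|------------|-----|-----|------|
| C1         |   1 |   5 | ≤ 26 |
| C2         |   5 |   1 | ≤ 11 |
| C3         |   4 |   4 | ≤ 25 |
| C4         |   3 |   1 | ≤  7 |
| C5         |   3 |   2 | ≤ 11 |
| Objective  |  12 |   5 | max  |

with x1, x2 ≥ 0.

(0, 0), (2.2, 0), (2, 1), (1, 4), (0.2308, 5.154), (0, 5.2)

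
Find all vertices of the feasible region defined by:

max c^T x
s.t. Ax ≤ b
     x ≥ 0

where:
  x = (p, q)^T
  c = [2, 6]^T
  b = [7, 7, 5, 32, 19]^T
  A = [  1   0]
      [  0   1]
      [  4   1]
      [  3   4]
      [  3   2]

(0, 0), (1.25, 0), (0, 5)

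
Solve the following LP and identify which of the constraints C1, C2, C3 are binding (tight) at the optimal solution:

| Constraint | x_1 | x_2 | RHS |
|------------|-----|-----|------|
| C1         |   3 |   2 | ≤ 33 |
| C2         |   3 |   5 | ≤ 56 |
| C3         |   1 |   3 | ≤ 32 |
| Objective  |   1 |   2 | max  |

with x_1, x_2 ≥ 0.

At x_1 = 2, x_2 = 10, compute slack b - a·x for each constraint:
  C1: 33 − 26 = 7  (slack)
  C2: 56 − 56 = 0  (binding)
  C3: 32 − 32 = 0  (binding)

Optimal: x_1 = 2, x_2 = 10
Binding: C2, C3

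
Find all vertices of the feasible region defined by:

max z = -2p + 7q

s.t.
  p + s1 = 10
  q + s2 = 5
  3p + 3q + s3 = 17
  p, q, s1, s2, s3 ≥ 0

(0, 0), (5.667, 0), (0.6667, 5), (0, 5)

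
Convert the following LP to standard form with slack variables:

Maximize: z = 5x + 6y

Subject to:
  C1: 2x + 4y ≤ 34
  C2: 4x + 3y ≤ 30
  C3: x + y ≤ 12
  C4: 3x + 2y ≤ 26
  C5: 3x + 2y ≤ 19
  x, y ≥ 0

max z = 5x + 6y

s.t.
  2x + 4y + s1 = 34
  4x + 3y + s2 = 30
  x + y + s3 = 12
  3x + 2y + s4 = 26
  3x + 2y + s5 = 19
  x, y, s1, s2, s3, s4, s5 ≥ 0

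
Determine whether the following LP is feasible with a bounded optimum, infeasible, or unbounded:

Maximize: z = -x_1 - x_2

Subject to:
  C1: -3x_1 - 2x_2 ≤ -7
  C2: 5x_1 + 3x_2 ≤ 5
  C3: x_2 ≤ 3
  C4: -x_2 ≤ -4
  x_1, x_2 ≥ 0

Infeasible (no feasible solution exists)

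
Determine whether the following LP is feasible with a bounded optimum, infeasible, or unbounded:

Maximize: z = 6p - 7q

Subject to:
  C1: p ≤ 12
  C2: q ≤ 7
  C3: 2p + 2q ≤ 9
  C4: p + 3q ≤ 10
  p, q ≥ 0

Feasible with a bounded optimal solution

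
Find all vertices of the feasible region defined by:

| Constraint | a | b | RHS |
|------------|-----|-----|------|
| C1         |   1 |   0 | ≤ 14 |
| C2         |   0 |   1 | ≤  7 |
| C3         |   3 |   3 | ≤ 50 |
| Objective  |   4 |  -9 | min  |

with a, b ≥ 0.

(0, 0), (14, 0), (14, 2.667), (9.667, 7), (0, 7)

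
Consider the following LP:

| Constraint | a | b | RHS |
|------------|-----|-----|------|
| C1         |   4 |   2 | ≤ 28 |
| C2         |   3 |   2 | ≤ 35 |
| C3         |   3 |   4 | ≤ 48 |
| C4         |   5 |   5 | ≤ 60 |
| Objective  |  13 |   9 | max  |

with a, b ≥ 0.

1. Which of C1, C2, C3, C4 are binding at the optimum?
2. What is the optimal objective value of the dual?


1. C1, C4
2. 116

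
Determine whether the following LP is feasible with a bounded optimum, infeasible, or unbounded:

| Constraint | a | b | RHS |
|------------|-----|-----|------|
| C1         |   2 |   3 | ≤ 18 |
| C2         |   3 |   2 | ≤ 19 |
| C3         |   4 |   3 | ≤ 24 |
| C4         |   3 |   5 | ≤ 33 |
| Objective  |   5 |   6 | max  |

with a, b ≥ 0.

Feasible with a bounded optimal solution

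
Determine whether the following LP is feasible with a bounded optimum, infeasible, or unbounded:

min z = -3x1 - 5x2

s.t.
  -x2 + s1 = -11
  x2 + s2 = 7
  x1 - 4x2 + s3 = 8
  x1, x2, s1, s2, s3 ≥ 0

Infeasible (no feasible solution exists)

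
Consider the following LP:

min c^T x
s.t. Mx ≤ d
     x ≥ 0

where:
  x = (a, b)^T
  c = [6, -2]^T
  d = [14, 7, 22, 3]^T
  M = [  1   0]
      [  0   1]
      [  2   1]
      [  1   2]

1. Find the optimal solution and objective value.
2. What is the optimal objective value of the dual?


1. a = 0, b = 1.5, z = -3
2. -3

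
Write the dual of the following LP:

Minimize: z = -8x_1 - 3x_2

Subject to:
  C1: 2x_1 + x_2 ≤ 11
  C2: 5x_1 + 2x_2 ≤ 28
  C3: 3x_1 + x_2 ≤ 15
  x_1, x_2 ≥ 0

Primal min cᵀx s.t. Ax ≤ b, x ≥ 0  →  Dual max −bᵀy s.t. Aᵀy ≥ −c, y ≥ 0.

Maximize: z = -11y1 - 28y2 - 15y3

Subject to:
  2y1 + 5y2 + 3y3 ≥ 8
  y1 + 2y2 + y3 ≥ 3
  y1, y2, y3 ≥ 0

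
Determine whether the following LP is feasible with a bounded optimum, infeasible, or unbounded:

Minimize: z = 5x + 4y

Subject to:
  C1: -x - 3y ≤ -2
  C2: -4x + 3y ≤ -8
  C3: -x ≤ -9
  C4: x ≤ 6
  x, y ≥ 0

Infeasible (no feasible solution exists)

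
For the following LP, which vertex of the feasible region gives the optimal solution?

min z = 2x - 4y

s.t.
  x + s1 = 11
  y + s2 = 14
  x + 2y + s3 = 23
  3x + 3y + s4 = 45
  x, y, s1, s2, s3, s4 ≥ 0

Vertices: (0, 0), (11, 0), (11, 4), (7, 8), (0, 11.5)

Evaluate the objective at each vertex of the feasible region:
  z(0, 0) = 0
  z(11, 0) = 22
  z(11, 4) = 6
  z(7, 8) = -18
  z(0, 11.5) = -46  ←
The minimum is at x = 0, y = 11.5.

(0, 11.5)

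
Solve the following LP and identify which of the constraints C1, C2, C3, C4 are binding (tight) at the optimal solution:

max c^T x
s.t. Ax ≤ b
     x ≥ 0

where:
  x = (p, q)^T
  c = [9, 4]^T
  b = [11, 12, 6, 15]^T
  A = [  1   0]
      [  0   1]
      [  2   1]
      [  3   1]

At p = 3, q = 0, compute slack b - a·x for each constraint:
  C1: 11 − 3 = 8  (slack)
  C2: 12 − 0 = 12  (slack)
  C3: 6 − 6 = 0  (binding)
  C4: 15 − 9 = 6  (slack)

Optimal: p = 3, q = 0
Binding: C3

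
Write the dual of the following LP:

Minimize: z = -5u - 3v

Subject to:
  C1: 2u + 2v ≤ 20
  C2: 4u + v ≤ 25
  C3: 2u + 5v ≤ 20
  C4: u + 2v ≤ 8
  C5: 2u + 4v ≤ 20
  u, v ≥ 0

Primal min cᵀx s.t. Ax ≤ b, x ≥ 0  →  Dual max −bᵀy s.t. Aᵀy ≥ −c, y ≥ 0.

Maximize: z = -20y1 - 25y2 - 20y3 - 8y4 - 20y5

Subject to:
  2y1 + 4y2 + 2y3 + y4 + 2y5 ≥ 5
  2y1 + y2 + 5y3 + 2y4 + 4y5 ≥ 3
  y1, y2, y3, y4, y5 ≥ 0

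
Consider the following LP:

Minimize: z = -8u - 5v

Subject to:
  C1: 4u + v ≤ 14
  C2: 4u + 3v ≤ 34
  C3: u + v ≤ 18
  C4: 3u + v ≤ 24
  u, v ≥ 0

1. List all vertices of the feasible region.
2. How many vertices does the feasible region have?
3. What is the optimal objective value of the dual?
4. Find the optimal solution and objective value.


1. (0, 0), (3.5, 0), (1, 10), (0, 11.33)
2. 4
3. -58
4. u = 1, v = 10, z = -58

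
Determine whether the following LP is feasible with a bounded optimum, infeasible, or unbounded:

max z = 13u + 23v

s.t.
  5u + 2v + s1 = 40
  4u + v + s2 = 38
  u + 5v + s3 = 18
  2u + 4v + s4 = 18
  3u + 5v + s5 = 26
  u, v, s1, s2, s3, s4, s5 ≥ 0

Feasible with a bounded optimal solution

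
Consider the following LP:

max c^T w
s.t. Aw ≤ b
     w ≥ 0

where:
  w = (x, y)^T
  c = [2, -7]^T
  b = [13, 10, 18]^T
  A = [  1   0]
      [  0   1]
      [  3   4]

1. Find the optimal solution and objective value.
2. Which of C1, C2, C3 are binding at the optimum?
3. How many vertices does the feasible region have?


1. x = 6, y = 0, z = 12
2. C3
3. 3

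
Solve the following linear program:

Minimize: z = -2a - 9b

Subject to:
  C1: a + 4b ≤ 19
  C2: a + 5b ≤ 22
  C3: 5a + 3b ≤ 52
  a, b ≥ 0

Evaluate the objective at each vertex of the feasible region:
  z(0, 0) = 0
  z(10.4, 0) = -20.8
  z(8.882, 2.529) = -40.53
  z(7, 3) = -41  ←
  z(0, 4.4) = -39.6
The minimum is at a = 7, b = 3.

a = 7, b = 3, z = -41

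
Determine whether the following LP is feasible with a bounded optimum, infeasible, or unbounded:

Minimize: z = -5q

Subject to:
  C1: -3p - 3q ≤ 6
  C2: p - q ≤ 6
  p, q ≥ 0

Unbounded (objective can decrease without bound)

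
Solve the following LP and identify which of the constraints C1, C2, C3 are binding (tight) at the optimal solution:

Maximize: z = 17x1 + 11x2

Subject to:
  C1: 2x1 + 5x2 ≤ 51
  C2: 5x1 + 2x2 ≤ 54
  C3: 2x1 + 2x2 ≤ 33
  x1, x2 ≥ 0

At x1 = 8, x2 = 7, compute slack b - a·x for each constraint:
  C1: 51 − 51 = 0  (binding)
  C2: 54 − 54 = 0  (binding)
  C3: 33 − 30 = 3  (slack)

Optimal: x1 = 8, x2 = 7
Binding: C1, C2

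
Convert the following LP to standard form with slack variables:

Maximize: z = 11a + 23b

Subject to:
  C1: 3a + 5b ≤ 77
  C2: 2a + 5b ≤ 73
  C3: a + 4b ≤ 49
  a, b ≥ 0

max z = 11a + 23b

s.t.
  3a + 5b + s1 = 77
  2a + 5b + s2 = 73
  a + 4b + s3 = 49
  a, b, s1, s2, s3 ≥ 0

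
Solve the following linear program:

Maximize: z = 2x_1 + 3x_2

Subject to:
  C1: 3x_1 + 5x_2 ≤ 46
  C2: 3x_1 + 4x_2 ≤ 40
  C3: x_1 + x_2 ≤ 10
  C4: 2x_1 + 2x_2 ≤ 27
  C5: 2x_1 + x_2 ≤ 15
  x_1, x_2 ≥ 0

Evaluate the objective at each vertex of the feasible region:
  z(0, 0) = 0
  z(7.5, 0) = 15
  z(5, 5) = 25
  z(2, 8) = 28  ←
  z(0, 9.2) = 27.6
The maximum is at x_1 = 2, x_2 = 8.

x_1 = 2, x_2 = 8, z = 28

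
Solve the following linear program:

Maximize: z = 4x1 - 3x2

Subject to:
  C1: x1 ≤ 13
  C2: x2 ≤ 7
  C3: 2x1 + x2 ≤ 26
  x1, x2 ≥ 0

Evaluate the objective at each vertex of the feasible region:
  z(0, 0) = 0
  z(13, 0) = 52  ←
  z(9.5, 7) = 17
  z(0, 7) = -21
The maximum is at x1 = 13, x2 = 0.

x1 = 13, x2 = 0, z = 52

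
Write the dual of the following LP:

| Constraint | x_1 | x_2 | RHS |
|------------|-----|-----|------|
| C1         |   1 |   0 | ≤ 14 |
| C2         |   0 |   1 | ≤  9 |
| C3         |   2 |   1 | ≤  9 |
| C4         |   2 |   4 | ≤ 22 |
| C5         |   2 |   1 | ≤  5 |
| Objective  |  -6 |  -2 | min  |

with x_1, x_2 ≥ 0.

Primal min cᵀx s.t. Ax ≤ b, x ≥ 0  →  Dual max −bᵀy s.t. Aᵀy ≥ −c, y ≥ 0.

Maximize: z = -14y1 - 9y2 - 9y3 - 22y4 - 5y5

Subject to:
  y1 + 2y3 + 2y4 + 2y5 ≥ 6
  y2 + y3 + 4y4 + y5 ≥ 2
  y1, y2, y3, y4, y5 ≥ 0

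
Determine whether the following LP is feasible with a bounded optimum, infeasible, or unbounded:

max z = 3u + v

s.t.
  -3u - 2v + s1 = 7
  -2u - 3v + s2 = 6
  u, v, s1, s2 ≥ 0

Unbounded (objective can increase without bound)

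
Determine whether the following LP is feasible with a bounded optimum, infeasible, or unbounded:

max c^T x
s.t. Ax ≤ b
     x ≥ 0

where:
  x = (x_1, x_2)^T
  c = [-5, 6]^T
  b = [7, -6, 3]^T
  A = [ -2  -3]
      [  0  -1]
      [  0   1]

Infeasible (no feasible solution exists)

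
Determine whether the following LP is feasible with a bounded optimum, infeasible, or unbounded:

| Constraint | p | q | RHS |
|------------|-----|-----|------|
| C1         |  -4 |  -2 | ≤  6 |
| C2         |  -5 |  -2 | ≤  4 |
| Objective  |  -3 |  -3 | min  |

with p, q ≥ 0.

Unbounded (objective can decrease without bound)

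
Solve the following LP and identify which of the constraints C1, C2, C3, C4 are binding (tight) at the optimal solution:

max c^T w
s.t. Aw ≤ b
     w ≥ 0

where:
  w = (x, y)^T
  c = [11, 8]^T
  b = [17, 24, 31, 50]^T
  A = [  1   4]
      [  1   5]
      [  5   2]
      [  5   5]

At x = 5, y = 3, compute slack b - a·x for each constraint:
  C1: 17 − 17 = 0  (binding)
  C2: 24 − 20 = 4  (slack)
  C3: 31 − 31 = 0  (binding)
  C4: 50 − 40 = 10  (slack)

Optimal: x = 5, y = 3
Binding: C1, C3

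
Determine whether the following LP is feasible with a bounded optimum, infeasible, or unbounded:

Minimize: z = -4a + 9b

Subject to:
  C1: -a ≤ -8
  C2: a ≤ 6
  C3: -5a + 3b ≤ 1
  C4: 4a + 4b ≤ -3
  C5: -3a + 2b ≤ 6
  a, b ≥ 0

Infeasible (no feasible solution exists)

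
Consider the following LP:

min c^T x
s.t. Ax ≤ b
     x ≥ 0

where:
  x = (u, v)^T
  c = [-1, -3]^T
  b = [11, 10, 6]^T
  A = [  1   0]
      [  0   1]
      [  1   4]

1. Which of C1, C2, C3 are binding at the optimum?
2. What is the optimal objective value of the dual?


1. C3
2. -6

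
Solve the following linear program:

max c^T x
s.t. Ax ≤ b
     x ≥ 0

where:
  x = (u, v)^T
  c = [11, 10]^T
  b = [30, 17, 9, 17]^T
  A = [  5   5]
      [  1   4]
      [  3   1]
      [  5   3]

Evaluate the objective at each vertex of the feasible region:
  z(0, 0) = 0
  z(3, 0) = 33
  z(2.5, 1.5) = 42.5
  z(1, 4) = 51  ←
  z(0, 4.25) = 42.5
The maximum is at u = 1, v = 4.

u = 1, v = 4, z = 51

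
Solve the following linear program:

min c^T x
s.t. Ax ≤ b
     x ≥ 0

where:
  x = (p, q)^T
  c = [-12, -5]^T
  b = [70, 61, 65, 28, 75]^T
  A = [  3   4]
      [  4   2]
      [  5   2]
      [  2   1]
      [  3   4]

Evaluate the objective at each vertex of the feasible region:
  z(0, 0) = 0
  z(13, 0) = -156
  z(9, 10) = -158  ←
  z(8.4, 11.2) = -156.8
  z(0, 17.5) = -87.5
The minimum is at p = 9, q = 10.

p = 9, q = 10, z = -158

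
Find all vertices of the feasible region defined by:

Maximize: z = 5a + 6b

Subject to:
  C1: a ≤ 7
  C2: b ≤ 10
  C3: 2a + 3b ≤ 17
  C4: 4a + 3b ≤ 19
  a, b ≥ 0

(0, 0), (4.75, 0), (1, 5), (0, 5.667)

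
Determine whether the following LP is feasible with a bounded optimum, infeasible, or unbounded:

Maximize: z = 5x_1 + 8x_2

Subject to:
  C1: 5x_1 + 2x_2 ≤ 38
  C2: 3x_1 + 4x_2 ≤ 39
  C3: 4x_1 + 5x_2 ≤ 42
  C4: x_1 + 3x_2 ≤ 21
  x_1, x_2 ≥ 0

Feasible with a bounded optimal solution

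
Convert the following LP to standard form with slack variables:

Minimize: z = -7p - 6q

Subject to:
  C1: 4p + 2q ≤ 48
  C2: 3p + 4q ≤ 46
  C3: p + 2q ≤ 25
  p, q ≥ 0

min z = -7p - 6q

s.t.
  4p + 2q + s1 = 48
  3p + 4q + s2 = 46
  p + 2q + s3 = 25
  p, q, s1, s2, s3 ≥ 0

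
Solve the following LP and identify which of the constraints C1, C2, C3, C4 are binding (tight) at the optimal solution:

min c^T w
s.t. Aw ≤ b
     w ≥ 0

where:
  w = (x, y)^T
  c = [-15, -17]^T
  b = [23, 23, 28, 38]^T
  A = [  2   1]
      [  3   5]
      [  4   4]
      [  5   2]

At x = 6, y = 1, compute slack b - a·x for each constraint:
  C1: 23 − 13 = 10  (slack)
  C2: 23 − 23 = 0  (binding)
  C3: 28 − 28 = 0  (binding)
  C4: 38 − 32 = 6  (slack)

Optimal: x = 6, y = 1
Binding: C2, C3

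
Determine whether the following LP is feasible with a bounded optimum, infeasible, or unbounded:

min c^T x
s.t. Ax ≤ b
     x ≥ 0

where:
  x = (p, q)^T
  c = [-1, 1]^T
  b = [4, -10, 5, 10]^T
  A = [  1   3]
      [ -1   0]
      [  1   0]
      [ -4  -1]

Infeasible (no feasible solution exists)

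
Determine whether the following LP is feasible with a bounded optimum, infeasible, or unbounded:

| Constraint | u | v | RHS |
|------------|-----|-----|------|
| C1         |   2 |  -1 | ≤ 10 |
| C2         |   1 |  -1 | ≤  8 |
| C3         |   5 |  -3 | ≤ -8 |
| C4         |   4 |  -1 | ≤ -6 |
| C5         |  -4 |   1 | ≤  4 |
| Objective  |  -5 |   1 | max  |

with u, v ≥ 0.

Infeasible (no feasible solution exists)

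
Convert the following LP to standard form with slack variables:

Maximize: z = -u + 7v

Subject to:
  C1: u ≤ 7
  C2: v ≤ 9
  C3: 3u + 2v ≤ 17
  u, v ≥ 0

max z = -u + 7v

s.t.
  u + s1 = 7
  v + s2 = 9
  3u + 2v + s3 = 17
  u, v, s1, s2, s3 ≥ 0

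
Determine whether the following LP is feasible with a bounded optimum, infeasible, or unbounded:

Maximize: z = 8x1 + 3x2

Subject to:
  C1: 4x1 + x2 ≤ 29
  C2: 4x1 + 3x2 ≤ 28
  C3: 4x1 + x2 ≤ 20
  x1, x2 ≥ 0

Feasible with a bounded optimal solution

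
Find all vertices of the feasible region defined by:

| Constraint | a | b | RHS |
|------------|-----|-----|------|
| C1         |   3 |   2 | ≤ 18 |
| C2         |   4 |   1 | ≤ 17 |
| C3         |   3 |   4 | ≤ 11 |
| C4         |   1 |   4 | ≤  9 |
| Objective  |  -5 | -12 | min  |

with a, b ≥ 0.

(0, 0), (3.667, 0), (1, 2), (0, 2.25)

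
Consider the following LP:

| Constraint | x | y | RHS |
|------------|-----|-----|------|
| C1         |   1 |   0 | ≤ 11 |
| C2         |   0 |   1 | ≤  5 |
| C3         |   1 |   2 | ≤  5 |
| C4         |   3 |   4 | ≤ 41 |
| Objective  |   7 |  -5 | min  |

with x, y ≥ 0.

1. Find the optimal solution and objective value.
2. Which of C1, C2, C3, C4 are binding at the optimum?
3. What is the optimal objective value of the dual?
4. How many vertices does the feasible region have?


1. x = 0, y = 2.5, z = -12.5
2. C3
3. -12.5
4. 3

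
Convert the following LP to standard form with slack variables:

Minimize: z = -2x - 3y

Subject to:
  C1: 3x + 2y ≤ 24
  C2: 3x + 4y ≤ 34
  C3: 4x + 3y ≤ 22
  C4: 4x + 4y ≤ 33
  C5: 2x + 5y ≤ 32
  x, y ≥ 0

min z = -2x - 3y

s.t.
  3x + 2y + s1 = 24
  3x + 4y + s2 = 34
  4x + 3y + s3 = 22
  4x + 4y + s4 = 33
  2x + 5y + s5 = 32
  x, y, s1, s2, s3, s4, s5 ≥ 0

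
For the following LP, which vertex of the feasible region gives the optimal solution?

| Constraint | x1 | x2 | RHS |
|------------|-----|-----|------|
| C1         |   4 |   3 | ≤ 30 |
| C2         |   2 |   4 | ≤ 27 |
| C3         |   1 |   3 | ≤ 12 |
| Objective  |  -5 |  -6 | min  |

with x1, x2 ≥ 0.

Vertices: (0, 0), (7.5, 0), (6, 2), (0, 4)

Evaluate the objective at each vertex of the feasible region:
  z(0, 0) = 0
  z(7.5, 0) = -37.5
  z(6, 2) = -42  ←
  z(0, 4) = -24
The minimum is at x1 = 6, x2 = 2.

(6, 2)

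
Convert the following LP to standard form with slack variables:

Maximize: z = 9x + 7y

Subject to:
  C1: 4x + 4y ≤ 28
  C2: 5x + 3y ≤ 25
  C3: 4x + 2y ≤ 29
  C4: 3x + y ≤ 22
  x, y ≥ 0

max z = 9x + 7y

s.t.
  4x + 4y + s1 = 28
  5x + 3y + s2 = 25
  4x + 2y + s3 = 29
  3x + y + s4 = 22
  x, y, s1, s2, s3, s4 ≥ 0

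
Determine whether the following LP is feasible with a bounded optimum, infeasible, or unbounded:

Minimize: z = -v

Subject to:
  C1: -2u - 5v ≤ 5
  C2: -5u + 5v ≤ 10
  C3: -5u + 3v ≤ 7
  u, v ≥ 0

Unbounded (objective can decrease without bound)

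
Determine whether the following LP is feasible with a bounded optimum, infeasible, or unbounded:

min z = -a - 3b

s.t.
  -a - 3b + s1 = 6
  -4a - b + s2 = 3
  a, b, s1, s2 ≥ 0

Unbounded (objective can decrease without bound)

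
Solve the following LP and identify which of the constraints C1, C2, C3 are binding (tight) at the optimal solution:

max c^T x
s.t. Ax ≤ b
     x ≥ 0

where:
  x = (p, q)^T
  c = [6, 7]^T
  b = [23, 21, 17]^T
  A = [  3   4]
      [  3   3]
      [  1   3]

At p = 5, q = 2, compute slack b - a·x for each constraint:
  C1: 23 − 23 = 0  (binding)
  C2: 21 − 21 = 0  (binding)
  C3: 17 − 11 = 6  (slack)

Optimal: p = 5, q = 2
Binding: C1, C2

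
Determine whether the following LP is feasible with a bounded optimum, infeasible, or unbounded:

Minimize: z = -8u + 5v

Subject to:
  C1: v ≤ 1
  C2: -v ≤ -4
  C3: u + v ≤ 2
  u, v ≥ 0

Infeasible (no feasible solution exists)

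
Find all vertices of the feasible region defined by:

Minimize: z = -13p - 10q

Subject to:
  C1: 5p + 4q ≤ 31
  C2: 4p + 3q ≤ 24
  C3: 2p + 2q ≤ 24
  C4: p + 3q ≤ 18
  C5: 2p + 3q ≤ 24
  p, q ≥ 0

(0, 0), (6, 0), (3, 4), (1.909, 5.364), (0, 6)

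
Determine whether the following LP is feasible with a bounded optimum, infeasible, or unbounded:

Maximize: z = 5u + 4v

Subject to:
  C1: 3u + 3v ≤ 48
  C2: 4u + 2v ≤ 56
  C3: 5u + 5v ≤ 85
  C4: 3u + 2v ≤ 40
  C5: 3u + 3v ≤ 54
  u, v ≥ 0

Feasible with a bounded optimal solution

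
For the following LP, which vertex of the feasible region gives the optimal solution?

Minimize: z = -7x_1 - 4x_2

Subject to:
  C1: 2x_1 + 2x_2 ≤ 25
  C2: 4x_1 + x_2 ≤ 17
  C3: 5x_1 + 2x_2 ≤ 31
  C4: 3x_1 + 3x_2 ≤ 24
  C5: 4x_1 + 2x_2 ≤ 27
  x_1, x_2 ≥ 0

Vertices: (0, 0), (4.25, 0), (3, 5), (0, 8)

Evaluate the objective at each vertex of the feasible region:
  z(0, 0) = 0
  z(4.25, 0) = -29.75
  z(3, 5) = -41  ←
  z(0, 8) = -32
The minimum is at x_1 = 3, x_2 = 5.

(3, 5)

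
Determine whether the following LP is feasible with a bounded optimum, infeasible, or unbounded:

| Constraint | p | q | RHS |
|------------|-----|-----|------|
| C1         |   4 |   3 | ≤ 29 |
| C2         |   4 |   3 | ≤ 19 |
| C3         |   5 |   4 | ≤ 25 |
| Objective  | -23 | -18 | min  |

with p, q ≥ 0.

Feasible with a bounded optimal solution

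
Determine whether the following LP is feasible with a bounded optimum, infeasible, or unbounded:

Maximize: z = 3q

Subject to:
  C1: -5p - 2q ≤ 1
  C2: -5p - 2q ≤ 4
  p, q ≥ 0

Unbounded (objective can increase without bound)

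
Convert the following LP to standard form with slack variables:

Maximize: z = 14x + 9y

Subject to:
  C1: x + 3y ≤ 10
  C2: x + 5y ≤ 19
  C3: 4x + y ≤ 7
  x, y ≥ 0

max z = 14x + 9y

s.t.
  x + 3y + s1 = 10
  x + 5y + s2 = 19
  4x + y + s3 = 7
  x, y, s1, s2, s3 ≥ 0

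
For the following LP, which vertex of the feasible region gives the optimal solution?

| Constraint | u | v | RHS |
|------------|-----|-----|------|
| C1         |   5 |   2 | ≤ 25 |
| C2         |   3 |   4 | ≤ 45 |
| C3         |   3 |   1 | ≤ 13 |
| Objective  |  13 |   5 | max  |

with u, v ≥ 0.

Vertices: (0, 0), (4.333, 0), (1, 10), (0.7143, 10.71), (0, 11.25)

Evaluate the objective at each vertex of the feasible region:
  z(0, 0) = 0
  z(4.333, 0) = 56.33
  z(1, 10) = 63  ←
  z(0.7143, 10.71) = 62.86
  z(0, 11.25) = 56.25
The maximum is at u = 1, v = 10.

(1, 10)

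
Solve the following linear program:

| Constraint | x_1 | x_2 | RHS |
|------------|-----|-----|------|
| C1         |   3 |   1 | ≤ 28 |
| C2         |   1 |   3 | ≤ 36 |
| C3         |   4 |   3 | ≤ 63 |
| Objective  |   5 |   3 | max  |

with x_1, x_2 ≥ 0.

Evaluate the objective at each vertex of the feasible region:
  z(0, 0) = 0
  z(9.333, 0) = 46.67
  z(6, 10) = 60  ←
  z(0, 12) = 36
The maximum is at x_1 = 6, x_2 = 10.

x_1 = 6, x_2 = 10, z = 60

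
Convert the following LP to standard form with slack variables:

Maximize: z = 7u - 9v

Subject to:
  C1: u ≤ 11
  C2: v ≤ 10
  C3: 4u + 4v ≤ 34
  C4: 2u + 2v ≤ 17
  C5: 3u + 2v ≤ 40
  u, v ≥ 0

max z = 7u - 9v

s.t.
  u + s1 = 11
  v + s2 = 10
  4u + 4v + s3 = 34
  2u + 2v + s4 = 17
  3u + 2v + s5 = 40
  u, v, s1, s2, s3, s4, s5 ≥ 0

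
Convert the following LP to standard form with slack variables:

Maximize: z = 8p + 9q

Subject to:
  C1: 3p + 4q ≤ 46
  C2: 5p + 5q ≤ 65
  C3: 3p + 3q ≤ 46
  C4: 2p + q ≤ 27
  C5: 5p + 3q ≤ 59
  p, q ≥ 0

max z = 8p + 9q

s.t.
  3p + 4q + s1 = 46
  5p + 5q + s2 = 65
  3p + 3q + s3 = 46
  2p + q + s4 = 27
  5p + 3q + s5 = 59
  p, q, s1, s2, s3, s4, s5 ≥ 0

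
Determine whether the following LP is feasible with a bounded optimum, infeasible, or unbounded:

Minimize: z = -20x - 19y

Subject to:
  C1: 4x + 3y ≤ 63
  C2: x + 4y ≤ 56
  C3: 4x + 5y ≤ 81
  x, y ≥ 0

Feasible with a bounded optimal solution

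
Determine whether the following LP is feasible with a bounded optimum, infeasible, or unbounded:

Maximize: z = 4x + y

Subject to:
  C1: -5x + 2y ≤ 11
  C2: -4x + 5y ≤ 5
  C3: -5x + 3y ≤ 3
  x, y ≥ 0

Unbounded (objective can increase without bound)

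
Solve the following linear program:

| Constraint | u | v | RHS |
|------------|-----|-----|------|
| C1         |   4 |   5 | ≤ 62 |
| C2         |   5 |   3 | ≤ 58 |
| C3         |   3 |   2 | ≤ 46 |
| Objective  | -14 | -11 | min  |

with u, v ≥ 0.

Evaluate the objective at each vertex of the feasible region:
  z(0, 0) = 0
  z(11.6, 0) = -162.4
  z(8, 6) = -178  ←
  z(0, 12.4) = -136.4
The minimum is at u = 8, v = 6.

u = 8, v = 6, z = -178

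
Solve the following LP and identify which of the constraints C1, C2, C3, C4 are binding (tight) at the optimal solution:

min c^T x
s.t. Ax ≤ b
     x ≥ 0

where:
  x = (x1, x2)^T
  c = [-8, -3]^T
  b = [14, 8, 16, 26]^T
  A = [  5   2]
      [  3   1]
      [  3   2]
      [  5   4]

At x1 = 2, x2 = 2, compute slack b - a·x for each constraint:
  C1: 14 − 14 = 0  (binding)
  C2: 8 − 8 = 0  (binding)
  C3: 16 − 10 = 6  (slack)
  C4: 26 − 18 = 8  (slack)

Optimal: x1 = 2, x2 = 2
Binding: C1, C2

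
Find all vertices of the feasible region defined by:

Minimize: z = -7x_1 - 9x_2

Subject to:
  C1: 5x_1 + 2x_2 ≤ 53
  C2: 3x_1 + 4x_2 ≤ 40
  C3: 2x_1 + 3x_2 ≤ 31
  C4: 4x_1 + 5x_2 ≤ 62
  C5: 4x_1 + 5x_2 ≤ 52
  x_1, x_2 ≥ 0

(0, 0), (10.6, 0), (9.471, 2.824), (8, 4), (0, 10)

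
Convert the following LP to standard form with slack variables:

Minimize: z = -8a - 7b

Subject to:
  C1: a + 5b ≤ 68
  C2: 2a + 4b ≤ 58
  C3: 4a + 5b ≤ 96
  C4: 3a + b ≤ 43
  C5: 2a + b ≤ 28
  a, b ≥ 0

min z = -8a - 7b

s.t.
  a + 5b + s1 = 68
  2a + 4b + s2 = 58
  4a + 5b + s3 = 96
  3a + b + s4 = 43
  2a + b + s5 = 28
  a, b, s1, s2, s3, s4, s5 ≥ 0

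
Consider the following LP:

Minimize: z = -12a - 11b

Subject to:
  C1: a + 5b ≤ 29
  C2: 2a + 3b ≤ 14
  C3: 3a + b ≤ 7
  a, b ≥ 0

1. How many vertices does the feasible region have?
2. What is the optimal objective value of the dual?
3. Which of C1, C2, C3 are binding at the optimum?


1. 4
2. -56
3. C2, C3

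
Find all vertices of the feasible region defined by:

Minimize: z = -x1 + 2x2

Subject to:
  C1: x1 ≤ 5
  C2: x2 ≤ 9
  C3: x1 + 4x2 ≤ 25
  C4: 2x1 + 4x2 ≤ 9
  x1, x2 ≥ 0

(0, 0), (4.5, 0), (0, 2.25)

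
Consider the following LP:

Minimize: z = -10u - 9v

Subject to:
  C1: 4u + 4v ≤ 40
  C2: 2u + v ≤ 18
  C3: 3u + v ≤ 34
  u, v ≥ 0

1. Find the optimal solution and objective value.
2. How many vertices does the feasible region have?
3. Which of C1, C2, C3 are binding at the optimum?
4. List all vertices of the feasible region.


1. u = 8, v = 2, z = -98
2. 4
3. C1, C2
4. (0, 0), (9, 0), (8, 2), (0, 10)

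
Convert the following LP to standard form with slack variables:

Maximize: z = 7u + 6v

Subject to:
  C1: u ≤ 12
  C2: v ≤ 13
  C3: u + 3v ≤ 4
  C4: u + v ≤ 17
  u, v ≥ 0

max z = 7u + 6v

s.t.
  u + s1 = 12
  v + s2 = 13
  u + 3v + s3 = 4
  u + v + s4 = 17
  u, v, s1, s2, s3, s4 ≥ 0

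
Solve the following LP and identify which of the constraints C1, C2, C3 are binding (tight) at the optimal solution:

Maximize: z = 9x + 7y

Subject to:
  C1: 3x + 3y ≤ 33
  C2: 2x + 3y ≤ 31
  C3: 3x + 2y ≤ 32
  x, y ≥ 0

At x = 10, y = 1, compute slack b - a·x for each constraint:
  C1: 33 − 33 = 0  (binding)
  C2: 31 − 23 = 8  (slack)
  C3: 32 − 32 = 0  (binding)

Optimal: x = 10, y = 1
Binding: C1, C3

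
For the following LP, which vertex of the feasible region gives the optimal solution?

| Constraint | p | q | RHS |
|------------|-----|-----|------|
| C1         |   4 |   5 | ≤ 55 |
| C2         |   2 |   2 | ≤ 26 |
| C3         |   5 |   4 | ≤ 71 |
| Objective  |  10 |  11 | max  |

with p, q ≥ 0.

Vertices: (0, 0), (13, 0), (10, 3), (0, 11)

Evaluate the objective at each vertex of the feasible region:
  z(0, 0) = 0
  z(13, 0) = 130
  z(10, 3) = 133  ←
  z(0, 11) = 121
The maximum is at p = 10, q = 3.

(10, 3)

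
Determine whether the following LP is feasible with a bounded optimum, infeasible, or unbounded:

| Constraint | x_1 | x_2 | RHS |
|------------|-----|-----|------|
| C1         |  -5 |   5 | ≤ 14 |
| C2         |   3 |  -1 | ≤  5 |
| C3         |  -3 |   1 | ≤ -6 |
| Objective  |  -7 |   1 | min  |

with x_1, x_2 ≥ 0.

Infeasible (no feasible solution exists)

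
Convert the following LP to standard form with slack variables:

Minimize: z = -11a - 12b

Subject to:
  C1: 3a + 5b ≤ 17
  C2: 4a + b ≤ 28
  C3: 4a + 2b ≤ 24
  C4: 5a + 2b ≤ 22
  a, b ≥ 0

min z = -11a - 12b

s.t.
  3a + 5b + s1 = 17
  4a + b + s2 = 28
  4a + 2b + s3 = 24
  5a + 2b + s4 = 22
  a, b, s1, s2, s3, s4 ≥ 0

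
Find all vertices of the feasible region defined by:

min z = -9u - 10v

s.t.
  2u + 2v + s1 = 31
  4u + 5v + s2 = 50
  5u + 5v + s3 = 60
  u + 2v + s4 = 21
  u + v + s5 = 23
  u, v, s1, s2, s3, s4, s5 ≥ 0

(0, 0), (12, 0), (10, 2), (0, 10)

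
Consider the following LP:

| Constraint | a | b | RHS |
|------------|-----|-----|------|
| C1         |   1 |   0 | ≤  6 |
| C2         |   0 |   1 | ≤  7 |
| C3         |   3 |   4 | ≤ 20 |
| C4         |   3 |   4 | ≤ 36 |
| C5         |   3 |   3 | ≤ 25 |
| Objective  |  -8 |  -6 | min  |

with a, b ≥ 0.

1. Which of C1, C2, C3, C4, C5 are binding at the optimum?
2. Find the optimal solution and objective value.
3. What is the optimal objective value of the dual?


1. C1, C3
2. a = 6, b = 0.5, z = -51
3. -51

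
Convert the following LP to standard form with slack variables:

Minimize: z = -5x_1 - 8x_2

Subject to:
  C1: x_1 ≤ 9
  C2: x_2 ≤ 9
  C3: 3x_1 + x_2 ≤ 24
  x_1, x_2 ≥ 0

min z = -5x_1 - 8x_2

s.t.
  x_1 + s1 = 9
  x_2 + s2 = 9
  3x_1 + x_2 + s3 = 24
  x_1, x_2, s1, s2, s3 ≥ 0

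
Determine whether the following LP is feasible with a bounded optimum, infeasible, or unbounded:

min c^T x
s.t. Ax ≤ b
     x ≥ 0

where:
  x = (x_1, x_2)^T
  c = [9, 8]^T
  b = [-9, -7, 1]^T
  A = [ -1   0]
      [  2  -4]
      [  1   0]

Infeasible (no feasible solution exists)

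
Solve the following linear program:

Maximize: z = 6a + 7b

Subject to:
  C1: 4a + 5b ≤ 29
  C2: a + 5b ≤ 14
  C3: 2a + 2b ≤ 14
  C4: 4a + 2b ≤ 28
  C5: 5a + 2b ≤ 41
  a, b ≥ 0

Evaluate the objective at each vertex of the feasible region:
  z(0, 0) = 0
  z(7, 0) = 42
  z(6, 1) = 43  ←
  z(5, 1.8) = 42.6
  z(0, 2.8) = 19.6
The maximum is at a = 6, b = 1.

a = 6, b = 1, z = 43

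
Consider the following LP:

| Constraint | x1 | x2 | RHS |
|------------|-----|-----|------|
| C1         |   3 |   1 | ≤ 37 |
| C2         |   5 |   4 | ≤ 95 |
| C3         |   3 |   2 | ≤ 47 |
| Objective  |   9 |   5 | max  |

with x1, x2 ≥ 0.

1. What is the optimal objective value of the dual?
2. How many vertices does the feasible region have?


1. 131
2. 4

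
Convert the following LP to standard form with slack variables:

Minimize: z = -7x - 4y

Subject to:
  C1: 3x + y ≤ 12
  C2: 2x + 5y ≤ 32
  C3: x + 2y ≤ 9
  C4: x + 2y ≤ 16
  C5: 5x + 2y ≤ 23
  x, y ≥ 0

min z = -7x - 4y

s.t.
  3x + y + s1 = 12
  2x + 5y + s2 = 32
  x + 2y + s3 = 9
  x + 2y + s4 = 16
  5x + 2y + s5 = 23
  x, y, s1, s2, s3, s4, s5 ≥ 0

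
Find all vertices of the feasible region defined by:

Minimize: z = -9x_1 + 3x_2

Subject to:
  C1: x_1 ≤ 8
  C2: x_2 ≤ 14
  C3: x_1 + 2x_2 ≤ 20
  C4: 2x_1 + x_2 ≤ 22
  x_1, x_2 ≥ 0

(0, 0), (8, 0), (8, 6), (0, 10)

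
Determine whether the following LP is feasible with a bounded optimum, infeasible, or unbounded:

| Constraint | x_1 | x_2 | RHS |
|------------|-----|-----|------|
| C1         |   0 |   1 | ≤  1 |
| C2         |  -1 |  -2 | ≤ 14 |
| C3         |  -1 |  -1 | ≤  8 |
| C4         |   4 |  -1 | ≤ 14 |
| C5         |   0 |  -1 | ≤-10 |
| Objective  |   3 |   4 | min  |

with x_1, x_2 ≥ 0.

Infeasible (no feasible solution exists)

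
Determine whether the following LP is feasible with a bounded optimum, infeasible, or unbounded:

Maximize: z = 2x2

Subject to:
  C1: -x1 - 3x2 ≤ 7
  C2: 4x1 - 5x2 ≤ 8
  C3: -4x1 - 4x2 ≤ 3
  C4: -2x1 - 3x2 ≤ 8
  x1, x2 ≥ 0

Unbounded (objective can increase without bound)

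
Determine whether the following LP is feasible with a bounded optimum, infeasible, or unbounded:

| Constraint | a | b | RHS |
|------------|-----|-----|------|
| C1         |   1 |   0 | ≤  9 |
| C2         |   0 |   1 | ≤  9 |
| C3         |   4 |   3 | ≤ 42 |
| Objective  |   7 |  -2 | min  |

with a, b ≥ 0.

Feasible with a bounded optimal solution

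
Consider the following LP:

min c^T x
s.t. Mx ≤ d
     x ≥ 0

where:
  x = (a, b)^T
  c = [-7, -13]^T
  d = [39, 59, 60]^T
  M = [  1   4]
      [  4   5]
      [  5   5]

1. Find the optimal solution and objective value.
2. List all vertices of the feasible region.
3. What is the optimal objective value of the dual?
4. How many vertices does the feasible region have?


1. a = 3, b = 9, z = -138
2. (0, 0), (12, 0), (3, 9), (0, 9.75)
3. -138
4. 4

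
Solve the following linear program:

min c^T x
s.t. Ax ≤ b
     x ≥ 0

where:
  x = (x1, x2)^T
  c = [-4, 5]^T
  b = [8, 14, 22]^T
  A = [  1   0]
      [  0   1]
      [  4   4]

Evaluate the objective at each vertex of the feasible region:
  z(0, 0) = 0
  z(5.5, 0) = -22  ←
  z(0, 5.5) = 27.5
The minimum is at x1 = 5.5, x2 = 0.

x1 = 5.5, x2 = 0, z = -22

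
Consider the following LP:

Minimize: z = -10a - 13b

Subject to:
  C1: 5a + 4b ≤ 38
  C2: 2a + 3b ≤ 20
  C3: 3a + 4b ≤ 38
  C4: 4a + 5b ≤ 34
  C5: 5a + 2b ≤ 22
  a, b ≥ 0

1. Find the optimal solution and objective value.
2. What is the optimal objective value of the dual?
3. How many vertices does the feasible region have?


1. a = 1, b = 6, z = -88
2. -88
3. 5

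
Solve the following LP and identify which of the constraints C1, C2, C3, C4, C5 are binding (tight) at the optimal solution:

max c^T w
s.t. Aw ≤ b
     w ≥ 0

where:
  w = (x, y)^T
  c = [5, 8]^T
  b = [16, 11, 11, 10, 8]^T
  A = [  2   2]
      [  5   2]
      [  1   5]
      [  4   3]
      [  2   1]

At x = 1, y = 2, compute slack b - a·x for each constraint:
  C1: 16 − 6 = 10  (slack)
  C2: 11 − 9 = 2  (slack)
  C3: 11 − 11 = 0  (binding)
  C4: 10 − 10 = 0  (binding)
  C5: 8 − 4 = 4  (slack)

Optimal: x = 1, y = 2
Binding: C3, C4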